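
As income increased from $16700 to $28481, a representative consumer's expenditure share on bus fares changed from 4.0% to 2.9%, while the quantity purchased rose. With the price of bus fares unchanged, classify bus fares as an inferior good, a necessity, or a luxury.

Quantity rises but the budget share falls as income rises, so 0 < η < 1.

necessity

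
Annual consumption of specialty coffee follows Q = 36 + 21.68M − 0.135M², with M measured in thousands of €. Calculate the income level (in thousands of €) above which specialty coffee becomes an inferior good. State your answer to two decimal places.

dQ/dM = 21.68 − 0.27M.
The good is inferior where dQ/dM < 0. Setting dQ/dM = 0 gives M = 21.68 / 0.27 = 80.30.

80.30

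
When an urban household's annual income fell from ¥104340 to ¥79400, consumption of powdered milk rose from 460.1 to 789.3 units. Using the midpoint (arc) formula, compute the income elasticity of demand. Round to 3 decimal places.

ΔQ = 789.3 − 460.1 = 329.2; midpoint Q̄ = (460.1 + 789.3)/2 = 624.7.
ΔI = 79400 − 104340 = -24940; midpoint Ī = (104340 + 79400)/2 = 91870.
η = (ΔQ/Q̄) ÷ (ΔI/Ī) = (329.2/624.7) ÷ (-24940/91870) = -1.941.

-1.941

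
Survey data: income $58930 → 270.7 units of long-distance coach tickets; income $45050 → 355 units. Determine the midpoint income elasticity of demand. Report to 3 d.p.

-1.009

ΔQ = 355 − 270.7 = 84.3; midpoint Q̄ = (270.7 + 355)/2 = 312.85.
ΔI = 45050 − 58930 = -13880; midpoint Ī = (58930 + 45050)/2 = 51990.
η = (ΔQ/Q̄) ÷ (ΔI/Ī) = (84.3/312.85) ÷ (-13880/51990) = -1.009.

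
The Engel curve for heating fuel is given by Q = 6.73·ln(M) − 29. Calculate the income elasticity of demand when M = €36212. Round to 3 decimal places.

At M = 36212: Q = 41.646.
dQ/dM = 6.73/M = 0.00018585 at this income.
η = (dQ/dM)·(M/Q) = 0.00018585 × (36212/41.646) = 0.162.

0.162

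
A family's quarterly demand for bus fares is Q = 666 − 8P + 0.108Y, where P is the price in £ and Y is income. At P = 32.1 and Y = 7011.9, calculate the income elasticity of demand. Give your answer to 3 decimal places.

At P = 32.1, Y = 7011.9: Q = 1166.485.
Holding P constant, ∂Q/∂Y = 0.108.
η_Y = (∂Q/∂Y)·(Y/Q) = 0.108 × (7011.9/1166.485) = 0.649.

0.649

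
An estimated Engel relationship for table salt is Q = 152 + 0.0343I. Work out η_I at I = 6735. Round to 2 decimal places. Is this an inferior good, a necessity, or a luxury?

0.60 (necessity)

At I = 6735: Q = 383.011.
dQ/dI = 0.0343.
η = (dQ/dI)·(I/Q) = 0.0343 × (6735/383.011) = 0.60.
Since 0 < η < 1, the good is a necessity.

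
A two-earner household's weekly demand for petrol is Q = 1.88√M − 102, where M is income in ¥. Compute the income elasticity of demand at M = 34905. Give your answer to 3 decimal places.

At M = 34905: Q = 249.238.
dQ/dM = 1.88/(2√M) = 0.00503134 at this income.
η = (dQ/dM)·(M/Q) = 0.00503134 × (34905/249.238) = 0.705.

0.705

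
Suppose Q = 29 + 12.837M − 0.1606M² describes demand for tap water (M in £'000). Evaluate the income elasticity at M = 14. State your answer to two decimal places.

At M = 14: Q = 177.2404.
dQ/dM = 12.837 − 0.3212M = 8.34020.
η = (dQ/dM)·(M/Q) = 8.34020 × (14/177.2404) = 0.66.

0.66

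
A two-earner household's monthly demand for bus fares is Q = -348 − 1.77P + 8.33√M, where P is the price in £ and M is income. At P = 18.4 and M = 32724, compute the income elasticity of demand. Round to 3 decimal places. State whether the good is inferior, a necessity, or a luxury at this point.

0.669 (necessity)

At P = 18.4, M = 32724: Q = 1126.310.
Holding P constant, ∂Q/∂M = 8.33/(2√M) = 0.0230241.
η_M = (∂Q/∂M)·(M/Q) = 0.0230241 × (32724/1126.310) = 0.669.
Since 0 < η < 1, this is a necessity.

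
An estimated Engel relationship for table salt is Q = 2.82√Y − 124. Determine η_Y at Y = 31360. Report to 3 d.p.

At Y = 31360: Q = 375.387.
dQ/dY = 2.82/(2√Y) = 0.00796216 at this income.
η = (dQ/dY)·(Y/Q) = 0.00796216 × (31360/375.387) = 0.665.

0.665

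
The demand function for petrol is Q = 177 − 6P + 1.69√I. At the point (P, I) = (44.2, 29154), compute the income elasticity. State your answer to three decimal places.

0.720

At P = 44.2, I = 29154: Q = 200.360.
Holding P constant, ∂Q/∂I = 1.69/(2√I) = 0.00494889.
η_I = (∂Q/∂I)·(I/Q) = 0.00494889 × (29154/200.360) = 0.720.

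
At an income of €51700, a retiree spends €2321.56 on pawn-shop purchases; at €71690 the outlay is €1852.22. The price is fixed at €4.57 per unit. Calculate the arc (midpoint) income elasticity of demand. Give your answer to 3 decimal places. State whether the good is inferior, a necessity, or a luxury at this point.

-0.694 (inferior good)

With a constant price, Q₁ = 2321.56/4.57 = 508.000 and Q₂ = 1852.22/4.57 = 405.300 (equivalently, work directly with expenditure since P cancels).
Midpoint %ΔQ = (1852.22 − 2321.56)/2086.89 = -0.22490; midpoint %ΔI = (71690 − 51700)/61695 = 0.32401.
η = -0.22490 / 0.32401 = -0.694.
η < 0 ⇒ inferior good.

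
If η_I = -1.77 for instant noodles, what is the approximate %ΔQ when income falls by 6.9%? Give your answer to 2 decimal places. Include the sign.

12.21%

%ΔQ ≈ η × %ΔI = -1.77 × (-6.9%) = 12.21%.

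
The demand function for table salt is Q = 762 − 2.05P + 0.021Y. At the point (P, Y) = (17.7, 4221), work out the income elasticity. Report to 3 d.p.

At P = 17.7, Y = 4221: Q = 814.356.
Holding P constant, ∂Q/∂Y = 0.021.
η_Y = (∂Q/∂Y)·(Y/Q) = 0.021 × (4221/814.356) = 0.109.

0.109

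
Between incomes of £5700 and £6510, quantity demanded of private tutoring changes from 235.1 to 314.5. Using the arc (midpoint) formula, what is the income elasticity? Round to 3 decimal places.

2.178

ΔQ = 314.5 − 235.1 = 79.4; midpoint Q̄ = (235.1 + 314.5)/2 = 274.8.
ΔI = 6510 − 5700 = 810; midpoint Ī = (5700 + 6510)/2 = 6105.
η = (ΔQ/Q̄) ÷ (ΔI/Ī) = (79.4/274.8) ÷ (810/6105) = 2.178.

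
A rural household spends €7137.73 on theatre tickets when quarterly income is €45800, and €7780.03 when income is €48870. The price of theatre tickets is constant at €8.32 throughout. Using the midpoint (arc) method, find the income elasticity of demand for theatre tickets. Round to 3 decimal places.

With a constant price, Q₁ = 7137.73/8.32 = 857.900 and Q₂ = 7780.03/8.32 = 935.100 (equivalently, work directly with expenditure since P cancels).
Midpoint %ΔQ = (7780.03 − 7137.73)/7458.88 = 0.08611; midpoint %ΔI = (48870 − 45800)/47335 = 0.06486.
η = 0.08611 / 0.06486 = 1.328.

1.328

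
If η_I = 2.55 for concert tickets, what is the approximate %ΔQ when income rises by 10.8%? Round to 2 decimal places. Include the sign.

%ΔQ ≈ η × %ΔI = 2.55 × 10.8% = 27.54%.

27.54%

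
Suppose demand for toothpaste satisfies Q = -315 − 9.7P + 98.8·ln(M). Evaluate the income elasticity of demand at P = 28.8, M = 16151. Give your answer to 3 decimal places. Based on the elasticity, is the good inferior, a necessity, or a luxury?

0.272 (necessity)

At P = 28.8, M = 16151: Q = 362.986.
Holding P constant, ∂Q/∂M = 98.8/M = 0.00611727.
η_M = (∂Q/∂M)·(M/Q) = 0.00611727 × (16151/362.986) = 0.272.
Since 0 < η < 1, this is a necessity.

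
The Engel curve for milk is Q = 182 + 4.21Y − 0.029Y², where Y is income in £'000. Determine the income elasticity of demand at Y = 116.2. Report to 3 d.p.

At Y = 116.2: Q = 279.6312.
dQ/dY = 4.21 − 0.058Y = -2.52960.
η = (dQ/dY)·(Y/Q) = -2.52960 × (116.2/279.6312) = -1.051.

-1.051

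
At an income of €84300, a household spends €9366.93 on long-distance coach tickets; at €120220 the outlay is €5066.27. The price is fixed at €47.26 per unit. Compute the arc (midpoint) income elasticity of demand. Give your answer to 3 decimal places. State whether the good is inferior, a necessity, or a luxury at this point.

With a constant price, Q₁ = 9366.93/47.26 = 198.200 and Q₂ = 5066.27/47.26 = 107.200 (equivalently, work directly with expenditure since P cancels).
Midpoint %ΔQ = (5066.27 − 9366.93)/7216.60 = -0.59594; midpoint %ΔI = (120220 − 84300)/102260 = 0.35126.
η = -0.59594 / 0.35126 = -1.697.
η < 0 ⇒ inferior good.

-1.697 (inferior good)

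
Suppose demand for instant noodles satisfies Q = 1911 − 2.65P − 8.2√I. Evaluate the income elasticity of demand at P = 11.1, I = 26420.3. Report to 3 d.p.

At P = 11.1, I = 26420.3: Q = 548.731.
Holding P constant, ∂Q/∂I = -8.2/(2√I) = -0.0252241.
η_I = (∂Q/∂I)·(I/Q) = -0.0252241 × (26420.3/548.731) = -1.214.

-1.214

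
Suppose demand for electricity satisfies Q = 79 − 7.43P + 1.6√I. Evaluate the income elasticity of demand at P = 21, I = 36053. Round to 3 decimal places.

0.670

At P = 21, I = 36053: Q = 226.772.
Holding P constant, ∂Q/∂I = 1.6/(2√I) = 0.00421327.
η_I = (∂Q/∂I)·(I/Q) = 0.00421327 × (36053/226.772) = 0.670.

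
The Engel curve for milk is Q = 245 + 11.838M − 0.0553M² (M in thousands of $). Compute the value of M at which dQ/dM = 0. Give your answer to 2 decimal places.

107.03

dQ/dM = 11.838 − 0.1106M.
The good is inferior where dQ/dM < 0. Setting dQ/dM = 0 gives M = 11.838 / 0.1106 = 107.03.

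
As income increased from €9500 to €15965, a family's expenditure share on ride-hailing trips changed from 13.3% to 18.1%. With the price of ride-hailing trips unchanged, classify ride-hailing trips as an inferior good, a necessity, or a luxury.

The budget share rises as income rises, so η > 1.

luxury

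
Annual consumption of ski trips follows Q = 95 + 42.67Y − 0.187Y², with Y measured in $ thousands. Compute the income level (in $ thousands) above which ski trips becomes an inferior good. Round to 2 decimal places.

dQ/dY = 42.67 − 0.374Y.
The good is inferior where dQ/dY < 0. Setting dQ/dY = 0 gives Y = 42.67 / 0.374 = 114.09.

114.09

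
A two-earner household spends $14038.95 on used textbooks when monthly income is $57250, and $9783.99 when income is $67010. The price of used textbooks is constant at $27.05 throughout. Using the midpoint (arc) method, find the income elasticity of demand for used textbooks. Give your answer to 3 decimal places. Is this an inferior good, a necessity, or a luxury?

-2.274 (inferior good)

With a constant price, Q₁ = 14038.95/27.05 = 519.000 and Q₂ = 9783.99/27.05 = 361.700 (equivalently, work directly with expenditure since P cancels).
Midpoint %ΔQ = (9783.99 − 14038.95)/11911.47 = -0.35722; midpoint %ΔI = (67010 − 57250)/62130 = 0.15709.
η = -0.35722 / 0.15709 = -2.274.
η < 0 ⇒ inferior good.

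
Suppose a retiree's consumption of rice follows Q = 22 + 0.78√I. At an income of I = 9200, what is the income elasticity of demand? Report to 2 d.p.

0.39

At I = 9200: Q = 96.815.
dQ/dI = 0.78/(2√I) = 0.00406603 at this income.
η = (dQ/dI)·(I/Q) = 0.00406603 × (9200/96.815) = 0.39.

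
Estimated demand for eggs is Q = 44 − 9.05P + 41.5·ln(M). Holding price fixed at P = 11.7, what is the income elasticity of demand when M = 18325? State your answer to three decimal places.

At P = 11.7, M = 18325: Q = 345.480.
Holding P constant, ∂Q/∂M = 41.5/M = 0.00226467.
η_M = (∂Q/∂M)·(M/Q) = 0.00226467 × (18325/345.480) = 0.120.

0.120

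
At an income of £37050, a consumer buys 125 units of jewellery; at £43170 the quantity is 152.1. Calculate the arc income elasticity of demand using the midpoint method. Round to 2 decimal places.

ΔQ = 152.1 − 125 = 27.1; midpoint Q̄ = (125 + 152.1)/2 = 138.55.
ΔI = 43170 − 37050 = 6120; midpoint Ī = (37050 + 43170)/2 = 40110.
η = (ΔQ/Q̄) ÷ (ΔI/Ī) = (27.1/138.55) ÷ (6120/40110) = 1.28.

1.28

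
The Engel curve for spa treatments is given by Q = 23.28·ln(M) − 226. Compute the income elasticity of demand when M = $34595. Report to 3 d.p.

At M = 34595: Q = 17.310.
dQ/dM = 23.28/M = 0.00067293 at this income.
η = (dQ/dM)·(M/Q) = 0.00067293 × (34595/17.310) = 1.345.

1.345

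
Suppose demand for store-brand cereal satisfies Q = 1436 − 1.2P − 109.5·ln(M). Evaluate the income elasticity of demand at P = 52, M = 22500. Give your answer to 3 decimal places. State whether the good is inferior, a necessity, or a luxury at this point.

-0.396 (inferior good)

At P = 52, M = 22500: Q = 276.271.
Holding P constant, ∂Q/∂M = -109.5/M = -0.00486667.
η_M = (∂Q/∂M)·(M/Q) = -0.00486667 × (22500/276.271) = -0.396.
Since η < 0, this is an inferior good.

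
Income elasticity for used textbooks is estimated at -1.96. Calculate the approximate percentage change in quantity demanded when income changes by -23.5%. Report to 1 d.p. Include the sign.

%ΔQ ≈ η × %ΔI = -1.96 × (-23.5%) = 46.1%.

46.1%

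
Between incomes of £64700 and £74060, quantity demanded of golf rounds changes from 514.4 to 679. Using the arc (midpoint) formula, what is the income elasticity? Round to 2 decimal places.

ΔQ = 679 − 514.4 = 164.6; midpoint Q̄ = (514.4 + 679)/2 = 596.7.
ΔI = 74060 − 64700 = 9360; midpoint Ī = (64700 + 74060)/2 = 69380.
η = (ΔQ/Q̄) ÷ (ΔI/Ī) = (164.6/596.7) ÷ (9360/69380) = 2.04.

2.04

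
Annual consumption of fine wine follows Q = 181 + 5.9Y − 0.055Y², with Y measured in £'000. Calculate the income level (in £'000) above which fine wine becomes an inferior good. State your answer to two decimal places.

dQ/dY = 5.9 − 0.11Y.
The good is inferior where dQ/dY < 0. Setting dQ/dY = 0 gives Y = 5.9 / 0.11 = 53.64.

53.64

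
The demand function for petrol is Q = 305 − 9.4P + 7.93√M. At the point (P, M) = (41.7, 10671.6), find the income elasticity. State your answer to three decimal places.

At P = 41.7, M = 10671.6: Q = 732.216.
Holding P constant, ∂Q/∂M = 7.93/(2√M) = 0.0383821.
η_M = (∂Q/∂M)·(M/Q) = 0.0383821 × (10671.6/732.216) = 0.559.

0.559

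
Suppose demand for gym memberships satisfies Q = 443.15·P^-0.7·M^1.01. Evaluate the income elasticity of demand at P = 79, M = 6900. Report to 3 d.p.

For a multiplicative demand Q = A·P^α·M^β, the income elasticity is β everywhere.
Here β = 1.01, so η = 1.010.

1.010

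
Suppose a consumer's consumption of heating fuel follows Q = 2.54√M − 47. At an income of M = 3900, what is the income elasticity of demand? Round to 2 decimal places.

At M = 3900: Q = 111.623.
dQ/dM = 2.54/(2√M) = 0.0203363 at this income.
η = (dQ/dM)·(M/Q) = 0.0203363 × (3900/111.623) = 0.71.

0.71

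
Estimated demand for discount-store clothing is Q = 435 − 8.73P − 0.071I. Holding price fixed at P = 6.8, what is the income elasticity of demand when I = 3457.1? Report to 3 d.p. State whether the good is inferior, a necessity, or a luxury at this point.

At P = 6.8, I = 3457.1: Q = 130.182.
Holding P constant, ∂Q/∂I = −0.071.
η_I = (∂Q/∂I)·(I/Q) = -0.071 × (3457.1/130.182) = -1.885.
Since η < 0, this is an inferior good.

-1.885 (inferior good)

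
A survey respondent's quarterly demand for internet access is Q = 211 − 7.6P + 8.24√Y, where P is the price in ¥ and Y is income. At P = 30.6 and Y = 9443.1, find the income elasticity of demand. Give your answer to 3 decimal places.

At P = 30.6, Y = 9443.1: Q = 779.167.
Holding P constant, ∂Q/∂Y = 8.24/(2√Y) = 0.0423975.
η_Y = (∂Q/∂Y)·(Y/Q) = 0.0423975 × (9443.1/779.167) = 0.514.

0.514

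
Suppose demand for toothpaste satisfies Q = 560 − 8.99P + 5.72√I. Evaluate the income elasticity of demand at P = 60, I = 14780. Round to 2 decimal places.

At P = 60, I = 14780: Q = 715.998.
Holding P constant, ∂Q/∂I = 5.72/(2√I) = 0.023525.
η_I = (∂Q/∂I)·(I/Q) = 0.023525 × (14780/715.998) = 0.49.

0.49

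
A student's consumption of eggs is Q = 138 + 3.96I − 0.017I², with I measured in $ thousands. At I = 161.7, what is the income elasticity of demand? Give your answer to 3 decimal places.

At I = 161.7: Q = 333.8349.
dQ/dI = 3.96 − 0.034I = -1.53780.
η = (dQ/dI)·(I/Q) = -1.53780 × (161.7/333.8349) = -0.745.

-0.745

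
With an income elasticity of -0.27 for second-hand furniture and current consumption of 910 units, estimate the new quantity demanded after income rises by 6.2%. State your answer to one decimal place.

894.8

%ΔQ ≈ η × %ΔI = -0.27 × 6.2% = -1.674%.
New Q ≈ 910 × (1 − 0.01674) = 894.8.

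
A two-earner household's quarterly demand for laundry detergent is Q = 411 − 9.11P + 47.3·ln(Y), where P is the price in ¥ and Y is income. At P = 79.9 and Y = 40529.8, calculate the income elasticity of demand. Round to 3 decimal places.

At P = 79.9, Y = 40529.8: Q = 184.954.
Holding P constant, ∂Q/∂Y = 47.3/Y = 0.00116704.
η_Y = (∂Q/∂Y)·(Y/Q) = 0.00116704 × (40529.8/184.954) = 0.256.

0.256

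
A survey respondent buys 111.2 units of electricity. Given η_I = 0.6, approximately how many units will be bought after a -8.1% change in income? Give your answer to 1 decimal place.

%ΔQ ≈ η × %ΔI = 0.6 × (-8.1%) = -4.86%.
New Q ≈ 111.2 × (1 − 0.0486) = 105.8.

105.8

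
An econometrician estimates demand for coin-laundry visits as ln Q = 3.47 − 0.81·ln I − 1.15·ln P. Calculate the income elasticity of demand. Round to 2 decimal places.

-0.81

In a log-linear demand, the coefficient on ln I is the income elasticity.
So η = -0.81.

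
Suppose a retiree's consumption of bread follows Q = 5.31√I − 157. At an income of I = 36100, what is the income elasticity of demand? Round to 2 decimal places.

At I = 36100: Q = 851.900.
dQ/dI = 5.31/(2√I) = 0.0139737 at this income.
η = (dQ/dI)·(I/Q) = 0.0139737 × (36100/851.900) = 0.59.

0.59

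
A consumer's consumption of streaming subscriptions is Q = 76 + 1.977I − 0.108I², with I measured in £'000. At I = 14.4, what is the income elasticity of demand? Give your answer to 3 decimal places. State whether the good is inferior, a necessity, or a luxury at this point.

At I = 14.4: Q = 82.0739.
dQ/dI = 1.977 − 0.216I = -1.13340.
η = (dQ/dI)·(I/Q) = -1.13340 × (14.4/82.0739) = -0.199.
η < 0 ⇒ inferior good.

-0.199 (inferior good)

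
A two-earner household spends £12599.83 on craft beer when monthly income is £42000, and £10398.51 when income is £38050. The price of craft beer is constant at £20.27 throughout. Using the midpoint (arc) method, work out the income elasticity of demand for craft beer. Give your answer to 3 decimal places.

With a constant price, Q₁ = 12599.83/20.27 = 621.600 and Q₂ = 10398.51/20.27 = 513.000 (equivalently, work directly with expenditure since P cancels).
Midpoint %ΔQ = (10398.51 − 12599.83)/11499.17 = -0.19143; midpoint %ΔI = (38050 − 42000)/40025 = -0.09869.
η = -0.19143 / -0.09869 = 1.940.

1.940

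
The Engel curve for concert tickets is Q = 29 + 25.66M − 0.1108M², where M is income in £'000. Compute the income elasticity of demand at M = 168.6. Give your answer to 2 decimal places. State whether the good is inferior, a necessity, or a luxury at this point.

At M = 168.6: Q = 1205.6796.
dQ/dM = 25.66 − 0.2216M = -11.70176.
η = (dQ/dM)·(M/Q) = -11.70176 × (168.6/1205.6796) = -1.64.
η < 0 ⇒ inferior good.

-1.64 (inferior good)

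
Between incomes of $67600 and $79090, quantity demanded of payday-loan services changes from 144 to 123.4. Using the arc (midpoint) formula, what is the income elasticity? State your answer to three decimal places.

-0.984

ΔQ = 123.4 − 144 = -20.6; midpoint Q̄ = (144 + 123.4)/2 = 133.7.
ΔI = 79090 − 67600 = 11490; midpoint Ī = (67600 + 79090)/2 = 73345.
η = (ΔQ/Q̄) ÷ (ΔI/Ī) = (-20.6/133.7) ÷ (11490/73345) = -0.984.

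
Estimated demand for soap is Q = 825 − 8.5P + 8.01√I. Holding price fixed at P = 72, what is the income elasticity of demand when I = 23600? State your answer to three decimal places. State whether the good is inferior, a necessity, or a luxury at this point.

At P = 72, I = 23600: Q = 1443.520.
Holding P constant, ∂Q/∂I = 8.01/(2√I) = 0.0260703.
η_I = (∂Q/∂I)·(I/Q) = 0.0260703 × (23600/1443.520) = 0.426.
Since 0 < η < 1, this is a necessity.

0.426 (necessity)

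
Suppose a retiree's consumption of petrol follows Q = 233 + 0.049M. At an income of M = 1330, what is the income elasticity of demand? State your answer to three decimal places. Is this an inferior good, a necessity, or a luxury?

At M = 1330: Q = 298.170.
dQ/dM = 0.049.
η = (dQ/dM)·(M/Q) = 0.049 × (1330/298.170) = 0.219.
Since 0 < η < 1, the good is a necessity.

0.219 (necessity)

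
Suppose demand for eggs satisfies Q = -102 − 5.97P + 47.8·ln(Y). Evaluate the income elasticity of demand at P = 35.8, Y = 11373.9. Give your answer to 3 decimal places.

0.366

At P = 35.8, Y = 11373.9: Q = 130.682.
Holding P constant, ∂Q/∂Y = 47.8/Y = 0.0042026.
η_Y = (∂Q/∂Y)·(Y/Q) = 0.0042026 × (11373.9/130.682) = 0.366.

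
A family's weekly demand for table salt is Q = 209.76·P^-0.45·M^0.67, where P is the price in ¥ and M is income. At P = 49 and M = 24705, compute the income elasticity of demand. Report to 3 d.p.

0.670

For a multiplicative demand Q = A·P^α·M^β, the income elasticity is β everywhere.
Here β = 0.67, so η = 0.670.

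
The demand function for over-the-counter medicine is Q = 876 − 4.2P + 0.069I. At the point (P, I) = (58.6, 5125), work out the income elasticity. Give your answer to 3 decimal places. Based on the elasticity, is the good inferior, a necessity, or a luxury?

0.360 (necessity)

At P = 58.6, I = 5125: Q = 983.505.
Holding P constant, ∂Q/∂I = 0.069.
η_I = (∂Q/∂I)·(I/Q) = 0.069 × (5125/983.505) = 0.360.
Since 0 < η < 1, this is a necessity.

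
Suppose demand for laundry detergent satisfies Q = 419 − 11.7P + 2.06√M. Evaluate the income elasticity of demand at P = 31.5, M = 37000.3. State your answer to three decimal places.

0.444

At P = 31.5, M = 37000.3: Q = 446.701.
Holding P constant, ∂Q/∂M = 2.06/(2√M) = 0.00535469.
η_M = (∂Q/∂M)·(M/Q) = 0.00535469 × (37000.3/446.701) = 0.444.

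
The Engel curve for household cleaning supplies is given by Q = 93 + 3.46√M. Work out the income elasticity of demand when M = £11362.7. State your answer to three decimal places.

At M = 11362.7: Q = 461.822.
dQ/dM = 3.46/(2√M) = 0.0162295 at this income.
η = (dQ/dM)·(M/Q) = 0.0162295 × (11362.7/461.822) = 0.399.

0.399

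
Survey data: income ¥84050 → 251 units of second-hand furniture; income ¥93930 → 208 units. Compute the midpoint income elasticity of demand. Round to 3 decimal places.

ΔQ = 208 − 251 = -43; midpoint Q̄ = (251 + 208)/2 = 229.5.
ΔI = 93930 − 84050 = 9880; midpoint Ī = (84050 + 93930)/2 = 88990.
η = (ΔQ/Q̄) ÷ (ΔI/Ī) = (-43/229.5) ÷ (9880/88990) = -1.688.

-1.688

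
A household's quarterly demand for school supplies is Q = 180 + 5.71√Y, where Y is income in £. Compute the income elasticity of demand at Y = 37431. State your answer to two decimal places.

At Y = 37431: Q = 1284.719.
dQ/dY = 5.71/(2√Y) = 0.0147567 at this income.
η = (dQ/dY)·(Y/Q) = 0.0147567 × (37431/1284.719) = 0.43.

0.43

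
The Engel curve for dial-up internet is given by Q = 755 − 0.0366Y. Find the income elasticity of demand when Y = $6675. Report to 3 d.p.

-0.478

At Y = 6675: Q = 510.695.
dQ/dY = −0.0366.
η = (dQ/dY)·(Y/Q) = -0.0366 × (6675/510.695) = -0.478.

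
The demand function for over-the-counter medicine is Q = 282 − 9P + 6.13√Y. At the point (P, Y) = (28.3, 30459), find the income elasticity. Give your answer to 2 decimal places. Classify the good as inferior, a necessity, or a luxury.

At P = 28.3, Y = 30459: Q = 1097.139.
Holding P constant, ∂Q/∂Y = 6.13/(2√Y) = 0.0175619.
η_Y = (∂Q/∂Y)·(Y/Q) = 0.0175619 × (30459/1097.139) = 0.49.
Since 0 < η < 1, this is a necessity.

0.49 (necessity)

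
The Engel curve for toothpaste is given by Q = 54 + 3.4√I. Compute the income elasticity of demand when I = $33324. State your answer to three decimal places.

0.460

At I = 33324: Q = 674.665.
dQ/dI = 3.4/(2√I) = 0.00931259 at this income.
η = (dQ/dI)·(I/Q) = 0.00931259 × (33324/674.665) = 0.460.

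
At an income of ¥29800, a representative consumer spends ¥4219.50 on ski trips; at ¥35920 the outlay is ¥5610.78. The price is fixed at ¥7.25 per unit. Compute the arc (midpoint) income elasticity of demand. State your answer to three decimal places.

With a constant price, Q₁ = 4219.50/7.25 = 582.000 and Q₂ = 5610.78/7.25 = 773.901 (equivalently, work directly with expenditure since P cancels).
Midpoint %ΔQ = (5610.78 − 4219.50)/4915.14 = 0.28306; midpoint %ΔI = (35920 − 29800)/32860 = 0.18624.
η = 0.28306 / 0.18624 = 1.520.

1.520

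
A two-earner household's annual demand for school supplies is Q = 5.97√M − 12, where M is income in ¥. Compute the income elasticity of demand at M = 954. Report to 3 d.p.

0.535

At M = 954: Q = 172.395.
dQ/dM = 5.97/(2√M) = 0.0966429 at this income.
η = (dQ/dM)·(M/Q) = 0.0966429 × (954/172.395) = 0.535.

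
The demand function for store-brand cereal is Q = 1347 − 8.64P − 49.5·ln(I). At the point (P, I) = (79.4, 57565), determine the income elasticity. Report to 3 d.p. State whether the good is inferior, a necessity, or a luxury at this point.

-0.418 (inferior good)

At P = 79.4, I = 57565: Q = 118.431.
Holding P constant, ∂Q/∂I = -49.5/I = -0.000859898.
η_I = (∂Q/∂I)·(I/Q) = -0.000859898 × (57565/118.431) = -0.418.
Since η < 0, this is an inferior good.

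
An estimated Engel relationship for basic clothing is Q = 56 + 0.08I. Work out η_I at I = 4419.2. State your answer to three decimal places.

0.863

At I = 4419.2: Q = 409.536.
dQ/dI = 0.08.
η = (dQ/dI)·(I/Q) = 0.08 × (4419.2/409.536) = 0.863.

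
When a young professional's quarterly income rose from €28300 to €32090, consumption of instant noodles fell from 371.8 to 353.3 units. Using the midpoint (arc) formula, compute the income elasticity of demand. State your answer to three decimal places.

-0.407

ΔQ = 353.3 − 371.8 = -18.5; midpoint Q̄ = (371.8 + 353.3)/2 = 362.55.
ΔI = 32090 − 28300 = 3790; midpoint Ī = (28300 + 32090)/2 = 30195.
η = (ΔQ/Q̄) ÷ (ΔI/Ī) = (-18.5/362.55) ÷ (3790/30195) = -0.407.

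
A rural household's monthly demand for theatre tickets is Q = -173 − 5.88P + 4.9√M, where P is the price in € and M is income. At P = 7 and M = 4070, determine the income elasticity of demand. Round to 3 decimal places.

At P = 7, M = 4070: Q = 98.443.
Holding P constant, ∂Q/∂M = 4.9/(2√M) = 0.0384033.
η_M = (∂Q/∂M)·(M/Q) = 0.0384033 × (4070/98.443) = 1.588.

1.588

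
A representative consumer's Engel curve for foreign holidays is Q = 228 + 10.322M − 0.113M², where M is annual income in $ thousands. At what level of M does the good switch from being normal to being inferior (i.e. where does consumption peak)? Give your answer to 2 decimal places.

45.67

dQ/dM = 10.322 − 0.226M.
The good is inferior where dQ/dM < 0. Setting dQ/dM = 0 gives M = 10.322 / 0.226 = 45.67.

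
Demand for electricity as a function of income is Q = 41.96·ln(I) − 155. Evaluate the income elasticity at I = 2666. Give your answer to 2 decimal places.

0.24

At I = 2666: Q = 175.995.
dQ/dI = 41.96/I = 0.0157389 at this income.
η = (dQ/dI)·(I/Q) = 0.0157389 × (2666/175.995) = 0.24.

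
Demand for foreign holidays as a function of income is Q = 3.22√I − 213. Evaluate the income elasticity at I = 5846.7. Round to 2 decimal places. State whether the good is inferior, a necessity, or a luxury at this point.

At I = 5846.7: Q = 33.213.
dQ/dI = 3.22/(2√I) = 0.0210557 at this income.
η = (dQ/dI)·(I/Q) = 0.0210557 × (5846.7/33.213) = 3.71.
Since η > 1, the good is a luxury.

3.71 (luxury)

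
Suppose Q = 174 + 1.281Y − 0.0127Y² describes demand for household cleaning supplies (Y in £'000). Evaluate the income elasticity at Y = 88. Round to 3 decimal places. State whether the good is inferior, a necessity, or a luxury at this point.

At Y = 88: Q = 188.3792.
dQ/dY = 1.281 − 0.0254Y = -0.95420.
η = (dQ/dY)·(Y/Q) = -0.95420 × (88/188.3792) = -0.446.
η < 0 ⇒ inferior good.

-0.446 (inferior good)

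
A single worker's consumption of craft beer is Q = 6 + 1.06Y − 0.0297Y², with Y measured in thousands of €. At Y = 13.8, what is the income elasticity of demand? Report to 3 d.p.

0.221

At Y = 13.8: Q = 14.9719.
dQ/dY = 1.06 − 0.0594Y = 0.24028.
η = (dQ/dY)·(Y/Q) = 0.24028 × (13.8/14.9719) = 0.221.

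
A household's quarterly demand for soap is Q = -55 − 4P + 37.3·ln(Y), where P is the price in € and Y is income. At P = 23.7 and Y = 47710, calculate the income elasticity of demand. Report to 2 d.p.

0.15

At P = 23.7, Y = 47710: Q = 252.029.
Holding P constant, ∂Q/∂Y = 37.3/Y = 0.000781807.
η_Y = (∂Q/∂Y)·(Y/Q) = 0.000781807 × (47710/252.029) = 0.15.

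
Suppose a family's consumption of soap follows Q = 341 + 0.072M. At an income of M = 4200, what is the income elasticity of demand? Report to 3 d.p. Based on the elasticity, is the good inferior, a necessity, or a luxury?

At M = 4200: Q = 643.400.
dQ/dM = 0.072.
η = (dQ/dM)·(M/Q) = 0.072 × (4200/643.400) = 0.470.
Since 0 < η < 1, the good is a necessity.

0.470 (necessity)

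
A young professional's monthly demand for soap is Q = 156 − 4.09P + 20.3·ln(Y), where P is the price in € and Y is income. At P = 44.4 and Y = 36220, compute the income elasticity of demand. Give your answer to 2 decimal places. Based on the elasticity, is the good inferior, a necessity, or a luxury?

0.11 (necessity)

At P = 44.4, Y = 36220: Q = 187.501.
Holding P constant, ∂Q/∂Y = 20.3/Y = 0.000560464.
η_Y = (∂Q/∂Y)·(Y/Q) = 0.000560464 × (36220/187.501) = 0.11.
Since 0 < η < 1, this is a necessity.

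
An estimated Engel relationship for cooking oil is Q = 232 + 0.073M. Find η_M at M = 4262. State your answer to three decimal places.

0.573

At M = 4262: Q = 543.126.
dQ/dM = 0.073.
η = (dQ/dM)·(M/Q) = 0.073 × (4262/543.126) = 0.573.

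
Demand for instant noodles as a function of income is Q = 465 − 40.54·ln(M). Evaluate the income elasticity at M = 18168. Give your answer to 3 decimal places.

At M = 18168: Q = 67.407.
dQ/dM = -40.54/M = -0.0022314 at this income.
η = (dQ/dM)·(M/Q) = -0.0022314 × (18168/67.407) = -0.601.

-0.601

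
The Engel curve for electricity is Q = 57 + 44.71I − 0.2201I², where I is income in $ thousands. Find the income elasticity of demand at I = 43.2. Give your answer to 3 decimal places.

At I = 43.2: Q = 1577.7126.
dQ/dI = 44.71 − 0.4402I = 25.69336.
η = (dQ/dI)·(I/Q) = 25.69336 × (43.2/1577.7126) = 0.704.

0.704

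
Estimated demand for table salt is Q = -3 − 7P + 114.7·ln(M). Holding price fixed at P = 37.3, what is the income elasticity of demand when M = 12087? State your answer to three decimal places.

At P = 37.3, M = 12087: Q = 814.067.
Holding P constant, ∂Q/∂M = 114.7/M = 0.00948953.
η_M = (∂Q/∂M)·(M/Q) = 0.00948953 × (12087/814.067) = 0.141.

0.141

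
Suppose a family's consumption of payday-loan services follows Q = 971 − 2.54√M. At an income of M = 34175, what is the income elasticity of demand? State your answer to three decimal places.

At M = 34175: Q = 501.443.
dQ/dM = -2.54/(2√M) = -0.00686988 at this income.
η = (dQ/dM)·(M/Q) = -0.00686988 × (34175/501.443) = -0.468.

-0.468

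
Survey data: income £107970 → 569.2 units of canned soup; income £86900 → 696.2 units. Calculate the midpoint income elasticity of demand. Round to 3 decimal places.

ΔQ = 696.2 − 569.2 = 127; midpoint Q̄ = (569.2 + 696.2)/2 = 632.7.
ΔI = 86900 − 107970 = -21070; midpoint Ī = (107970 + 86900)/2 = 97435.
η = (ΔQ/Q̄) ÷ (ΔI/Ī) = (127/632.7) ÷ (-21070/97435) = -0.928.

-0.928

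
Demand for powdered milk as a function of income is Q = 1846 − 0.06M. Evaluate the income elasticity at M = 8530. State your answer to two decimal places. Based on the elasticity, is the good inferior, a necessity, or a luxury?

-0.38 (inferior good)

At M = 8530: Q = 1334.200.
dQ/dM = −0.06.
η = (dQ/dM)·(M/Q) = -0.06 × (8530/1334.200) = -0.38.
Since η < 0, the good is an inferior good.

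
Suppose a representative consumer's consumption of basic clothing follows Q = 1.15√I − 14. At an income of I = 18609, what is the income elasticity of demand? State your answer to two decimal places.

At I = 18609: Q = 142.877.
dQ/dI = 1.15/(2√I) = 0.00421508 at this income.
η = (dQ/dI)·(I/Q) = 0.00421508 × (18609/142.877) = 0.55.

0.55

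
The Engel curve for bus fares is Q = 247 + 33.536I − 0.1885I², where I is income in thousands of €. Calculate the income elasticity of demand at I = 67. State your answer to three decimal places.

0.337

At I = 67: Q = 1647.7355.
dQ/dI = 33.536 − 0.377I = 8.27700.
η = (dQ/dI)·(I/Q) = 8.27700 × (67/1647.7355) = 0.337.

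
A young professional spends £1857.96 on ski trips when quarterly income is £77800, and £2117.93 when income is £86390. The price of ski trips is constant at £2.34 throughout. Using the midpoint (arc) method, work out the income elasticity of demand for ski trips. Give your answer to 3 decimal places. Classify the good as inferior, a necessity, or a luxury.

With a constant price, Q₁ = 1857.96/2.34 = 794.000 and Q₂ = 2117.93/2.34 = 905.098 (equivalently, work directly with expenditure since P cancels).
Midpoint %ΔQ = (2117.93 − 1857.96)/1987.95 = 0.13077; midpoint %ΔI = (86390 − 77800)/82095 = 0.10463.
η = 0.13077 / 0.10463 = 1.250.
η > 1 ⇒ luxury.

1.250 (luxury)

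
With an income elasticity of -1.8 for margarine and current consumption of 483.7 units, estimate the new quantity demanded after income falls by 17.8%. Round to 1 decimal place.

638.7

%ΔQ ≈ η × %ΔI = -1.8 × (-17.8%) = 32.04%.
New Q ≈ 483.7 × (1 + 0.3204) = 638.7.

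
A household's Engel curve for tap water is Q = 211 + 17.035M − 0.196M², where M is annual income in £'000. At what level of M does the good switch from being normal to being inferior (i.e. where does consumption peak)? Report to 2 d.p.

dQ/dM = 17.035 − 0.392M.
The good is inferior where dQ/dM < 0. Setting dQ/dM = 0 gives M = 17.035 / 0.392 = 43.46.

43.46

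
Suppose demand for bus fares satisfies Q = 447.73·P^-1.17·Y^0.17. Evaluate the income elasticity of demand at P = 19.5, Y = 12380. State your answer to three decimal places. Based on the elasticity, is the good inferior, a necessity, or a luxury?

0.170 (necessity)

For a multiplicative demand Q = A·P^α·Y^β, the income elasticity is β everywhere.
Here β = 0.17, so η = 0.170.
Since 0 < η < 1, this is a necessity.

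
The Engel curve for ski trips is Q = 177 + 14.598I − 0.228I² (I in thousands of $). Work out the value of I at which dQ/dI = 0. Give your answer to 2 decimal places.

dQ/dI = 14.598 − 0.456I.
The good is inferior where dQ/dI < 0. Setting dQ/dI = 0 gives I = 14.598 / 0.456 = 32.01.

32.01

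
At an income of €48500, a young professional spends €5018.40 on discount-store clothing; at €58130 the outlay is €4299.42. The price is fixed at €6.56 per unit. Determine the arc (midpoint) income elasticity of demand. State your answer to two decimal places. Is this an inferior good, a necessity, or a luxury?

With a constant price, Q₁ = 5018.40/6.56 = 765.000 and Q₂ = 4299.42/6.56 = 655.399 (equivalently, work directly with expenditure since P cancels).
Midpoint %ΔQ = (4299.42 − 5018.40)/4658.91 = -0.15432; midpoint %ΔI = (58130 − 48500)/53315 = 0.18062.
η = -0.15432 / 0.18062 = -0.85.
η < 0 ⇒ inferior good.

-0.85 (inferior good)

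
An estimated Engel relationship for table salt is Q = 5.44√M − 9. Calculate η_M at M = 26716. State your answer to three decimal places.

At M = 26716: Q = 880.170.
dQ/dM = 5.44/(2√M) = 0.0166411 at this income.
η = (dQ/dM)·(M/Q) = 0.0166411 × (26716/880.170) = 0.505.

0.505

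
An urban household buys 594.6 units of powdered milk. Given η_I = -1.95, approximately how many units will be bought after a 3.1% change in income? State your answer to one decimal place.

558.7

%ΔQ ≈ η × %ΔI = -1.95 × 3.1% = -6.045%.
New Q ≈ 594.6 × (1 − 0.06045) = 558.7.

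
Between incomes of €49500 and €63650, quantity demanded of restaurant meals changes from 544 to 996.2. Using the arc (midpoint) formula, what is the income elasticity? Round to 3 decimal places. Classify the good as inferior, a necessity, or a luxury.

ΔQ = 996.2 − 544 = 452.2; midpoint Q̄ = (544 + 996.2)/2 = 770.1.
ΔI = 63650 − 49500 = 14150; midpoint Ī = (49500 + 63650)/2 = 56575.
η = (ΔQ/Q̄) ÷ (ΔI/Ī) = (452.2/770.1) ÷ (14150/56575) = 2.348.
η > 1 ⇒ luxury.

2.348 (luxury)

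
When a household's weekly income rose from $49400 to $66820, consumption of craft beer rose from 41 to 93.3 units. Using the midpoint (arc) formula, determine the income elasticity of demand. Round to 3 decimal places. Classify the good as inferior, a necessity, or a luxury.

ΔQ = 93.3 − 41 = 52.3; midpoint Q̄ = (41 + 93.3)/2 = 67.15.
ΔI = 66820 − 49400 = 17420; midpoint Ī = (49400 + 66820)/2 = 58110.
η = (ΔQ/Q̄) ÷ (ΔI/Ī) = (52.3/67.15) ÷ (17420/58110) = 2.598.
η > 1 ⇒ luxury.

2.598 (luxury)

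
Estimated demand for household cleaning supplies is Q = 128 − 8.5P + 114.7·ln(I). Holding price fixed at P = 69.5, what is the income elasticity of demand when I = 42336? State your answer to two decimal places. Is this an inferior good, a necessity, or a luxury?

At P = 69.5, I = 42336: Q = 759.194.
Holding P constant, ∂Q/∂I = 114.7/I = 0.00270928.
η_I = (∂Q/∂I)·(I/Q) = 0.00270928 × (42336/759.194) = 0.15.
Since 0 < η < 1, this is a necessity.

0.15 (necessity)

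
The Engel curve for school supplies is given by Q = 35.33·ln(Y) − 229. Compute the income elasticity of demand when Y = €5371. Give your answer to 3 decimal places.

At Y = 5371: Q = 74.441.
dQ/dY = 35.33/Y = 0.00657792 at this income.
η = (dQ/dY)·(Y/Q) = 0.00657792 × (5371/74.441) = 0.475.

0.475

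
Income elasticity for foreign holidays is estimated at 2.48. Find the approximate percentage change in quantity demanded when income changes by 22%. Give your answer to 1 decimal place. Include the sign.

54.6%

%ΔQ ≈ η × %ΔI = 2.48 × 22% = 54.6%.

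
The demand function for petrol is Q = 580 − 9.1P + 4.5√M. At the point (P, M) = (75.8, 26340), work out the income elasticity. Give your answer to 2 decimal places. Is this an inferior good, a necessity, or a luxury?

At P = 75.8, M = 26340: Q = 620.552.
Holding P constant, ∂Q/∂M = 4.5/(2√M) = 0.0138636.
η_M = (∂Q/∂M)·(M/Q) = 0.0138636 × (26340/620.552) = 0.59.
Since 0 < η < 1, this is a necessity.

0.59 (necessity)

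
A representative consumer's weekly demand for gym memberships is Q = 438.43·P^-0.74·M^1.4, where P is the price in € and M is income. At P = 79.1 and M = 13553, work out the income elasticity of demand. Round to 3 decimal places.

For a multiplicative demand Q = A·P^α·M^β, the income elasticity is β everywhere.
Here β = 1.4, so η = 1.400.

1.400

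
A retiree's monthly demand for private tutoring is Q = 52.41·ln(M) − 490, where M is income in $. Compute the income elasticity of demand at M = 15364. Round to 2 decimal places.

At M = 15364: Q = 15.221.
dQ/dM = 52.41/M = 0.00341122 at this income.
η = (dQ/dM)·(M/Q) = 0.00341122 × (15364/15.221) = 3.44.

3.44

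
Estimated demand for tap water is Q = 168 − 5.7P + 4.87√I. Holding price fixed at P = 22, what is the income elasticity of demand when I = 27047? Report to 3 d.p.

0.475

At P = 22, I = 27047: Q = 843.519.
Holding P constant, ∂Q/∂I = 4.87/(2√I) = 0.0148061.
η_I = (∂Q/∂I)·(I/Q) = 0.0148061 × (27047/843.519) = 0.475.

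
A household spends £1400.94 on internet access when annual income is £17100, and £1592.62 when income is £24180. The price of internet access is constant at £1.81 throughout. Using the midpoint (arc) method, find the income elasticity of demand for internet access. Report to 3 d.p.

With a constant price, Q₁ = 1400.94/1.81 = 774.000 and Q₂ = 1592.62/1.81 = 879.901 (equivalently, work directly with expenditure since P cancels).
Midpoint %ΔQ = (1592.62 − 1400.94)/1496.78 = 0.12806; midpoint %ΔI = (24180 − 17100)/20640 = 0.34302.
η = 0.12806 / 0.34302 = 0.373.

0.373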